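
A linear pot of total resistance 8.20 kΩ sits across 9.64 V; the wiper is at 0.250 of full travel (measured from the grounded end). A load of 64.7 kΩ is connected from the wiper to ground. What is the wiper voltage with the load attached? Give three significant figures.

V ≈ 2.35 V

The wiper splits the pot into (1−α)R = 6.150 kΩ above and αR = 2.050 kΩ below.
Lower section ‖ load = 1.987 kΩ.
V_wiper = 9.64 × 1.987/(6.150 + 1.987) = 2.35 V.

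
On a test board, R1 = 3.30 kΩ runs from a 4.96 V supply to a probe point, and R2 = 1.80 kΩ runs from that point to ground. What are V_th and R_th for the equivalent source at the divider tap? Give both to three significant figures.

V_th is the open-circuit tap voltage: 4.96 × 1.80/(3.30 + 1.80) = 1.75 V.
With the supply zeroed, R1 and R2 appear in parallel from the tap: R_th = R1‖R2 = (3.30 × 1.80)/5.100 = 1.16 kΩ.

V_th = 1.75 V, R_th = 1.16 kΩ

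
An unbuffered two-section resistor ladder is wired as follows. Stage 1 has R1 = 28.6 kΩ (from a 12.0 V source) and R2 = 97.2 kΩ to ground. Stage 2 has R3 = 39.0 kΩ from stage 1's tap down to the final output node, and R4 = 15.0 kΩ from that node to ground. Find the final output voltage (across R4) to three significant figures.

V_out ≈ 1.83 V

Stage 2 presents R3+R4 = 54.00 kΩ as a load on stage 1's tap.
Stage 1's lower leg becomes R2‖(R3+R4) = 34.71 kΩ, so V_mid = 12.0 × 34.71/63.31 = 6.579 V.
Stage 2 is itself unloaded: V_out = V_mid × R4/(R3+R4) = 6.579 × 15.0/54.00 = 1.83 V.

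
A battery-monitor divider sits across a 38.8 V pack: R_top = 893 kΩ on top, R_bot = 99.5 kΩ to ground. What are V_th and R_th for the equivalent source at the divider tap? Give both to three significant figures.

V_th = 3.89 V, R_th = 89.5 kΩ

V_th is the open-circuit tap voltage: 38.8 × 99.5/(893 + 99.5) = 3.89 V.
With the supply zeroed, R_top and R_bot appear in parallel from the tap: R_th = R_top‖R_bot = (893 × 99.5)/992.5 = 89.5 kΩ.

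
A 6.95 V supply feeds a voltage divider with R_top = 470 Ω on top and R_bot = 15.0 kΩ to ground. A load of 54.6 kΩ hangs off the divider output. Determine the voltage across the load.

The load sits in parallel with R_bot: R_bot‖R_L = (15000 × 54600) / (15000 + 54600) = 11770 Ω.
V_out = 6.95 × 11770 / (470 + 11770) = 6.95 × 11770/12240 = 6.68 V.

V_out ≈ 6.68 V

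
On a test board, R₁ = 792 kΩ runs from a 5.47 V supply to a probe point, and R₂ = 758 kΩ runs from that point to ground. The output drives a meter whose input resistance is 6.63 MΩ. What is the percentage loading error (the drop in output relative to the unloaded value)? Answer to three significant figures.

5.52 %

The divider's output (Thévenin) resistance is R₁‖R₂ = 387.3 kΩ.
Fractional drop under load = R_th/(R_th + R_L) = 387.3 / (387.3 + 6630) = 0.05519.
So the output falls by 5.52 %.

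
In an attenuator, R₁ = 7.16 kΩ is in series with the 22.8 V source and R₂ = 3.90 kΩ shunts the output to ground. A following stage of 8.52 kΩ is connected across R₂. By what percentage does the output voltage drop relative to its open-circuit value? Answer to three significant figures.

22.9 %

Unloaded V = 22.8 × 3.90/11.06 = 8.040 V.
Loaded: R₂‖R_L = 2.675 kΩ, giving V = 22.8 × 2.675/9.835 = 6.202 V.
Drop = (8.040 − 6.202) / 8.040 = 22.9 %.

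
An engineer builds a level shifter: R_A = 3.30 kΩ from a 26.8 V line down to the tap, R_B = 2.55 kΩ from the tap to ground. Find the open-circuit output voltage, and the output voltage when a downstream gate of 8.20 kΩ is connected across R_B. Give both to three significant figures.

Open-circuit: V = 26.8 × 2.55/(3.30 + 2.55) = 11.7 V.
With the load, R_B becomes R_B‖R_L = 1.945 kΩ, so V = 26.8 × 1.945/5.245 = 9.94 V.

Unloaded: 11.7 V; loaded: 9.94 V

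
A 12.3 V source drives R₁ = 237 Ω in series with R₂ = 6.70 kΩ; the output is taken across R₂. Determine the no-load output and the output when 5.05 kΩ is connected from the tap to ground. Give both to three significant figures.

Open-circuit: V = 12.3 × 6700/(237 + 6700) = 11.9 V.
With the load, R₂ becomes R₂‖R_L = 2880 Ω, so V = 12.3 × 2880/3117 = 11.4 V.

Unloaded: 11.9 V; loaded: 11.4 V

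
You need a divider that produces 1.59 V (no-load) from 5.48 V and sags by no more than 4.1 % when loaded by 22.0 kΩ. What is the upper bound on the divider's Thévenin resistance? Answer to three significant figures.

Loading drop = R_th/(R_th + R_L) ≤ 0.0410, so R_th ≤ R_L · ε/(1−ε) = 22.0 kΩ × 0.0410/0.9590 = 941 Ω.
(Any R1, R2 with R2/(R1+R2) = 0.290 and R1‖R2 ≤ 941 Ω will meet the spec.)

R_th ≤ 941 Ω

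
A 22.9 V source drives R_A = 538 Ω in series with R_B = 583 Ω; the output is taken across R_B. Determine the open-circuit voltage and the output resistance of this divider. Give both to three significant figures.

V_th = 11.9 V, R_th = 280 Ω

V_th is the open-circuit tap voltage: 22.9 × 583/(538 + 583) = 11.9 V.
With the supply zeroed, R_A and R_B appear in parallel from the tap: R_th = R_A‖R_B = (538 × 583)/1121 = 280 Ω.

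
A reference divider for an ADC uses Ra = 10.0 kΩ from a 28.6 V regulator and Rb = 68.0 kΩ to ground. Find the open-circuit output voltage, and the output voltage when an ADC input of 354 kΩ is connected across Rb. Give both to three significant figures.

Unloaded: 24.9 V; loaded: 24.3 V

Open-circuit: V = 28.6 × 68.0/(10.0 + 68.0) = 24.9 V.
With the load, Rb becomes Rb‖R_L = 57.04 kΩ, so V = 28.6 × 57.04/67.04 = 24.3 V.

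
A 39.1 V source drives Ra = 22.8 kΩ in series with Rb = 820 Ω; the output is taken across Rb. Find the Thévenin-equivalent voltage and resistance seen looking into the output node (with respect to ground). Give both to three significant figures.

V_th = 1.36 V, R_th = 792 Ω

V_th is the open-circuit tap voltage: 39.1 × 820/(22800 + 820) = 1.36 V.
With the supply zeroed, Ra and Rb appear in parallel from the tap: R_th = Ra‖Rb = (22800 × 820)/23620 = 792 Ω.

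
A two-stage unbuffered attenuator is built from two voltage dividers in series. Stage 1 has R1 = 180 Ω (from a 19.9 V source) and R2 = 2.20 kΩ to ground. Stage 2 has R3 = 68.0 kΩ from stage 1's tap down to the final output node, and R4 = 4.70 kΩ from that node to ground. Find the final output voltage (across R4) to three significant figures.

V_out ≈ 1.19 V

Stage 2 presents R3+R4 = 72700 Ω as a load on stage 1's tap.
Stage 1's lower leg becomes R2‖(R3+R4) = 2135 Ω, so V_mid = 19.9 × 2135/2315 = 18.35 V.
Stage 2 is itself unloaded: V_out = V_mid × R4/(R3+R4) = 18.35 × 4700/72700 = 1.19 V.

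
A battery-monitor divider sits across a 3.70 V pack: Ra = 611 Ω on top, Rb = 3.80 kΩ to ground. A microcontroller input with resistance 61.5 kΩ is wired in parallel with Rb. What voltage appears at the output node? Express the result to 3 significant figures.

The load sits in parallel with Rb: Rb‖R_L = (3800 × 61500) / (3800 + 61500) = 3579 Ω.
V_out = 3.70 × 3579 / (611 + 3579) = 3.70 × 3579/4190 = 3.16 V.
(Unloaded it would have been 3.19 V.)

V_out ≈ 3.16 V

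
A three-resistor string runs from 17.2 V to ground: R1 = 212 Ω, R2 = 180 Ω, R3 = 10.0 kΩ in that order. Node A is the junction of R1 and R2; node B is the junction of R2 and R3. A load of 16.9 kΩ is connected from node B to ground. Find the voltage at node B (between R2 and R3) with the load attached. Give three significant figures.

At node B, R3 is in parallel with the load: R3‖R_L = 6283 Ω.
Below node A the resistance is R2 + (R3‖R_L) = 6463 Ω, so V_A = 17.2 × 6463/6675 = 16.65 V.
Then V_B = V_A × (R3‖R_L)/(R2 + R3‖R_L) = 16.65 × 6283/6463 = 16.2 V.

V ≈ 16.2 V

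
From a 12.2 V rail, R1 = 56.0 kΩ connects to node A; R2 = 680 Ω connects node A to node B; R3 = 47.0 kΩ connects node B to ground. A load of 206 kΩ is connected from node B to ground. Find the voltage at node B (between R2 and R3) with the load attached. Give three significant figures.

V ≈ 4.92 V

At node B, R3 is in parallel with the load: R3‖R_L = 38270 Ω.
Below node A the resistance is R2 + (R3‖R_L) = 38950 Ω, so V_A = 12.2 × 38950/94950 = 5.005 V.
Then V_B = V_A × (R3‖R_L)/(R2 + R3‖R_L) = 5.005 × 38270/38950 = 4.92 V.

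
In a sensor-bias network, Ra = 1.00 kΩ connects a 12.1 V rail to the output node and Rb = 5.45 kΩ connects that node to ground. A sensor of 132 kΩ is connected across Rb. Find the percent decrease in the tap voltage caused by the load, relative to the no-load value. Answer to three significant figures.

The divider's output (Thévenin) resistance is Ra‖Rb = 0.8450 kΩ.
Fractional drop under load = R_th/(R_th + R_L) = 0.8450 / (0.8450 + 132) = 0.006361.
So the output falls by 0.636 %.

0.636 %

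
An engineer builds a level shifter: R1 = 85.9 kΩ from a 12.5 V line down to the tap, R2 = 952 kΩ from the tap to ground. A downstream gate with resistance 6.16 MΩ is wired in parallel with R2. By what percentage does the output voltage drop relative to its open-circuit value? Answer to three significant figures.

The divider's output (Thévenin) resistance is R1‖R2 = 78.79 kΩ.
Fractional drop under load = R_th/(R_th + R_L) = 78.79 / (78.79 + 6160) = 0.01263.
So the output falls by 1.26 %.

1.26 %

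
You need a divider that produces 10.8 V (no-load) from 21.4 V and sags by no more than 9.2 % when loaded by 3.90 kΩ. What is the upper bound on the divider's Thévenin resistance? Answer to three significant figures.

Loading drop = R_th/(R_th + R_L) ≤ 0.0920, so R_th ≤ R_L · ε/(1−ε) = 3.90 kΩ × 0.0920/0.9080 = 395 Ω.

R_th ≤ 395 Ω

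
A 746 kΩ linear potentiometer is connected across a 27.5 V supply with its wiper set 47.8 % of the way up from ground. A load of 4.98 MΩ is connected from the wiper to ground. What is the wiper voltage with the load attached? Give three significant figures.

The wiper splits the pot into (1−α)R = 389.4 kΩ above and αR = 356.6 kΩ below.
Lower section ‖ load = 332.8 kΩ.
V_wiper = 27.5 × 332.8/(389.4 + 332.8) = 12.7 V.

V ≈ 12.7 V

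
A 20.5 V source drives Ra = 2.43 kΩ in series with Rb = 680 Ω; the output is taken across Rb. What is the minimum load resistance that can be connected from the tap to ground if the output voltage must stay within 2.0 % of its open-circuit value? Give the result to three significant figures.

R_L(min) ≈ 26.0 kΩ

Output resistance R_th = Ra‖Rb = (2430 × 680)/3110 = 531.3 Ω.
The fractional drop is R_th/(R_th + R_L); requiring this ≤ 0.0200 gives R_L ≥ R_th(1/0.0200 − 1) = 531.3 × 49.00 = 26.0 kΩ.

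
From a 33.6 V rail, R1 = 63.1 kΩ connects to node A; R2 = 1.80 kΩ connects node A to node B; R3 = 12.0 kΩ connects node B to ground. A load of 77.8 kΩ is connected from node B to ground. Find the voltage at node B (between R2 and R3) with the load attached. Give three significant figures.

At node B, R3 is in parallel with the load: R3‖R_L = 10.40 kΩ.
Below node A the resistance is R2 + (R3‖R_L) = 12.20 kΩ, so V_A = 33.6 × 12.20/75.30 = 5.442 V.
Then V_B = V_A × (R3‖R_L)/(R2 + R3‖R_L) = 5.442 × 10.40/12.20 = 4.64 V.

V ≈ 4.64 V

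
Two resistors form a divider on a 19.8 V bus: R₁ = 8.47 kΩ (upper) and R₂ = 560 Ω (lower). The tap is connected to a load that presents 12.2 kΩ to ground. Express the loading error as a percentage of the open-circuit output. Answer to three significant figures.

4.13 %

The divider's output (Thévenin) resistance is R₁‖R₂ = 525.3 Ω.
Fractional drop under load = R_th/(R_th + R_L) = 525.3 / (525.3 + 12200) = 0.04128.
So the output falls by 4.13 %.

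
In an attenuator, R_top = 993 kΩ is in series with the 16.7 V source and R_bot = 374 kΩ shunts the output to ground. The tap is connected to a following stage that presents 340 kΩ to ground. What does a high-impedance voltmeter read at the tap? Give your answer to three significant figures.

The load sits in parallel with R_bot: R_bot‖R_L = (374 × 340) / (374 + 340) = 178.1 kΩ.
V_out = 16.7 × 178.1 / (993 + 178.1) = 16.7 × 178.1/1171 = 2.54 V.

V_out ≈ 2.54 V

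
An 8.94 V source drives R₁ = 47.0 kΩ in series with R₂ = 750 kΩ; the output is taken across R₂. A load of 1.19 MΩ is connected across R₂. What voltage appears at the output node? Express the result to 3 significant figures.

V_out ≈ 8.11 V

The load sits in parallel with R₂: R₂‖R_L = (750 × 1190) / (750 + 1190) = 460.1 kΩ.
V_out = 8.94 × 460.1 / (47.0 + 460.1) = 8.94 × 460.1/507.1 = 8.11 V.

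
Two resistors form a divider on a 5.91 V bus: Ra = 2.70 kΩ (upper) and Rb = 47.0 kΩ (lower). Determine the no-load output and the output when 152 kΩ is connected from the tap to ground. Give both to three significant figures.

Unloaded: 5.59 V; loaded: 5.50 V

Open-circuit: V = 5.91 × 47.0/(2.70 + 47.0) = 5.59 V.
With the load, Rb becomes Rb‖R_L = 35.90 kΩ, so V = 5.91 × 35.90/38.60 = 5.50 V.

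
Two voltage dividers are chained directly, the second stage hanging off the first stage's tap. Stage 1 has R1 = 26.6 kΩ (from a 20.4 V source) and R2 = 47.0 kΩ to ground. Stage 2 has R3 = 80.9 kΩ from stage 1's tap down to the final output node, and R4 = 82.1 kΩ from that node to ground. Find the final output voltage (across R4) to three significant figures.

Stage 2 presents R3+R4 = 163.0 kΩ as a load on stage 1's tap.
Stage 1's lower leg becomes R2‖(R3+R4) = 36.48 kΩ, so V_mid = 20.4 × 36.48/63.08 = 11.80 V.
Stage 2 is itself unloaded: V_out = V_mid × R4/(R3+R4) = 11.80 × 82.1/163.0 = 5.94 V.

V_out ≈ 5.94 V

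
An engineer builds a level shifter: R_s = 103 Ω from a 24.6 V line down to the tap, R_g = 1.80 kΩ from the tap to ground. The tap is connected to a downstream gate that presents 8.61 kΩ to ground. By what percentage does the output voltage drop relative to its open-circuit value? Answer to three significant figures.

The divider's output (Thévenin) resistance is R_s‖R_g = 97.43 Ω.
Fractional drop under load = R_th/(R_th + R_L) = 97.43 / (97.43 + 8610) = 0.01119.
So the output falls by 1.12 %.

1.12 %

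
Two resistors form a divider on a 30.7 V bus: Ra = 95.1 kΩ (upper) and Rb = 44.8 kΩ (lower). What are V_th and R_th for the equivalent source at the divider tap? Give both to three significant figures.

V_th is the open-circuit tap voltage: 30.7 × 44.8/(95.1 + 44.8) = 9.83 V.
With the supply zeroed, Ra and Rb appear in parallel from the tap: R_th = Ra‖Rb = (95.1 × 44.8)/139.9 = 30.5 kΩ.

V_th = 9.83 V, R_th = 30.5 kΩ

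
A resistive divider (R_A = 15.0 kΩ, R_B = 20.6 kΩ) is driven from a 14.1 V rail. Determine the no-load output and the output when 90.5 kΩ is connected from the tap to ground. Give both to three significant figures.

Open-circuit: V = 14.1 × 20.6/(15.0 + 20.6) = 8.16 V.
With the load, R_B becomes R_B‖R_L = 16.78 kΩ, so V = 14.1 × 16.78/31.78 = 7.44 V.

Unloaded: 8.16 V; loaded: 7.44 V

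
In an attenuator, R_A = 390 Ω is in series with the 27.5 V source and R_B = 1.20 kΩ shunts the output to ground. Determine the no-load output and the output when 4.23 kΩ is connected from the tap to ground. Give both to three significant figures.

Unloaded: 20.8 V; loaded: 19.4 V

Open-circuit: V = 27.5 × 1200/(390 + 1200) = 20.8 V.
With the load, R_B becomes R_B‖R_L = 934.8 Ω, so V = 27.5 × 934.8/1325 = 19.4 V.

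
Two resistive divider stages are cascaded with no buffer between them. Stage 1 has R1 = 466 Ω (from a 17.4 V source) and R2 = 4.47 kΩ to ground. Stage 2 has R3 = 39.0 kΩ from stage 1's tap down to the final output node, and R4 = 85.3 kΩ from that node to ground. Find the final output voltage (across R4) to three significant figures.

Stage 2 presents R3+R4 = 124300 Ω as a load on stage 1's tap.
Stage 1's lower leg becomes R2‖(R3+R4) = 4315 Ω, so V_mid = 17.4 × 4315/4781 = 15.70 V.
Stage 2 is itself unloaded: V_out = V_mid × R4/(R3+R4) = 15.70 × 85300/124300 = 10.8 V.

V_out ≈ 10.8 V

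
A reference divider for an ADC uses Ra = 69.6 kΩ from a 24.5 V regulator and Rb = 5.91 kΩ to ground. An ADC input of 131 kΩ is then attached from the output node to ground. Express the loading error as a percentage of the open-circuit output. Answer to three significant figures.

The divider's output (Thévenin) resistance is Ra‖Rb = 5.447 kΩ.
Fractional drop under load = R_th/(R_th + R_L) = 5.447 / (5.447 + 131) = 0.03992.
So the output falls by 3.99 %.

3.99 %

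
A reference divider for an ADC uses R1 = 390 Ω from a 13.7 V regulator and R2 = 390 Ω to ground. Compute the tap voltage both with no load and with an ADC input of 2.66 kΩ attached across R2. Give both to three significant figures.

Unloaded: 6.85 V; loaded: 6.38 V

Open-circuit: V = 13.7 × 390/(390 + 390) = 6.85 V.
With the load, R2 becomes R2‖R_L = 340.1 Ω, so V = 13.7 × 340.1/730.1 = 6.38 V.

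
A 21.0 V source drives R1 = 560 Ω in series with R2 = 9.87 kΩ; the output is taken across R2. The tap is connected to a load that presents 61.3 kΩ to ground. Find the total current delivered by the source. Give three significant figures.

R2‖R_L = 8501 Ω, so the source sees R1 + R2‖R_L = 9061 Ω.
I = 21.0 V / 9061 Ω = 2.32 mA.

I ≈ 2.32 mA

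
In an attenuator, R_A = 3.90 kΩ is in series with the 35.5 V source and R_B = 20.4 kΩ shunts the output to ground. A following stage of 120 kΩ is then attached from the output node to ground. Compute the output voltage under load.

V_out ≈ 29.0 V

The load sits in parallel with R_B: R_B‖R_L = (20.4 × 120) / (20.4 + 120) = 17.44 kΩ.
V_out = 35.5 × 17.44 / (3.90 + 17.44) = 35.5 × 17.44/21.34 = 29.0 V.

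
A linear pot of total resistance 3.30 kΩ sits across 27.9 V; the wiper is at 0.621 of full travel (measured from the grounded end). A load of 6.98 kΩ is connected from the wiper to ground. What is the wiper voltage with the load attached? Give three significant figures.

The wiper splits the pot into (1−α)R = 1.251 kΩ above and αR = 2.049 kΩ below.
Lower section ‖ load = 1.584 kΩ.
V_wiper = 27.9 × 1.584/(1.251 + 1.584) = 15.6 V.

V ≈ 15.6 V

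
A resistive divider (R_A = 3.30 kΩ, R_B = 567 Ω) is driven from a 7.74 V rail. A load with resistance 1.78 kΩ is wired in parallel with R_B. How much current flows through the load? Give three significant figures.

I_L ≈ 0.501 mA

R_B‖R_L = 430.0 Ω; V_out = 7.74 × 430.0/3730 = 0.8923 V.
I_L = V_out / R_L = 0.8923 / 1.78 kΩ = 0.501 mA.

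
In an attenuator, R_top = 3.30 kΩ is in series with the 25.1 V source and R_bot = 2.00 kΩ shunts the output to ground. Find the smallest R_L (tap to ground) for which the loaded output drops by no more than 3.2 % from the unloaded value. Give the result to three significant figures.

Output resistance R_th = R_top‖R_bot = (3.30 × 2.00)/5.300 = 1.245 kΩ.
The fractional drop is R_th/(R_th + R_L); requiring this ≤ 0.0320 gives R_L ≥ R_th(1/0.0320 − 1) = 1.245 × 30.25 = 37.7 kΩ.

R_L(min) ≈ 37.7 kΩ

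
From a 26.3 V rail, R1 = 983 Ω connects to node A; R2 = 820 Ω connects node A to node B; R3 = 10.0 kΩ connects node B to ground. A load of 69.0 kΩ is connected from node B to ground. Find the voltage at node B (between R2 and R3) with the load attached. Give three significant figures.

V ≈ 21.8 V

At node B, R3 is in parallel with the load: R3‖R_L = 8734 Ω.
Below node A the resistance is R2 + (R3‖R_L) = 9554 Ω, so V_A = 26.3 × 9554/10540 = 23.85 V.
Then V_B = V_A × (R3‖R_L)/(R2 + R3‖R_L) = 23.85 × 8734/9554 = 21.8 V.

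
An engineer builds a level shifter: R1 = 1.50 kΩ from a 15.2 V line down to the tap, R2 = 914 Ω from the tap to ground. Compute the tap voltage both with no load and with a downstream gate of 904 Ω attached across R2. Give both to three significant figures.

Unloaded: 5.76 V; loaded: 3.53 V

Open-circuit: V = 15.2 × 914/(1500 + 914) = 5.76 V.
With the load, R2 becomes R2‖R_L = 454.5 Ω, so V = 15.2 × 454.5/1954 = 3.53 V.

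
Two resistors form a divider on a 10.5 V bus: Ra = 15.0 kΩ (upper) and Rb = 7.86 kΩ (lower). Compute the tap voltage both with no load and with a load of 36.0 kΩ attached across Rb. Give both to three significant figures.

Open-circuit: V = 10.5 × 7.86/(15.0 + 7.86) = 3.61 V.
With the load, Rb becomes Rb‖R_L = 6.451 kΩ, so V = 10.5 × 6.451/21.45 = 3.16 V.

Unloaded: 3.61 V; loaded: 3.16 V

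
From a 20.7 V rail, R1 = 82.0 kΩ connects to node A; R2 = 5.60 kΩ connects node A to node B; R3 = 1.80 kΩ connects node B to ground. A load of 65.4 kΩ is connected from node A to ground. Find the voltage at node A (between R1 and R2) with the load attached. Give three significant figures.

V ≈ 1.55 V

Below node A the series string R2+R3 = 7.400 kΩ sits in parallel with the 65.4 kΩ load: 6.648 kΩ.
V_A = 20.7 × 6.648/(82.0 + 6.648) = 1.55 V.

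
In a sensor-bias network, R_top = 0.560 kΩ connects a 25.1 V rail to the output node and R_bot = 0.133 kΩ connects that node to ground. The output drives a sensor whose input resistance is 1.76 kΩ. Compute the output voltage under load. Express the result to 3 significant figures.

The load sits in parallel with R_bot: R_bot‖R_L = (133 × 1760) / (133 + 1760) = 123.7 Ω.
V_out = 25.1 × 123.7 / (560 + 123.7) = 25.1 × 123.7/683.7 = 4.54 V.

V_out ≈ 4.54 V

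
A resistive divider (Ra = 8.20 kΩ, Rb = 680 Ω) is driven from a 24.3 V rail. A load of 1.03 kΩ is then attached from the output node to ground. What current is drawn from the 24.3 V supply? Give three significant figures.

Rb‖R_L = 409.6 Ω, so the source sees Ra + Rb‖R_L = 8610 Ω.
I = 24.3 V / 8610 Ω = 2.82 mA.

I ≈ 2.82 mA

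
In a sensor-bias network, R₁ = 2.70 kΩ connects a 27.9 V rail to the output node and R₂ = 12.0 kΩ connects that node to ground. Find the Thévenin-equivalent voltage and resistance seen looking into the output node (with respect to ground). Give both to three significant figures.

V_th is the open-circuit tap voltage: 27.9 × 12.0/(2.70 + 12.0) = 22.8 V.
With the supply zeroed, R₁ and R₂ appear in parallel from the tap: R_th = R₁‖R₂ = (2.70 × 12.0)/14.70 = 2.20 kΩ.

V_th = 22.8 V, R_th = 2.20 kΩ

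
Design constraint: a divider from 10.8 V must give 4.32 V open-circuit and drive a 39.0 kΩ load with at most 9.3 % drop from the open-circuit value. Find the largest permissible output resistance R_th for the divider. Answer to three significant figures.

Loading drop = R_th/(R_th + R_L) ≤ 0.0930, so R_th ≤ R_L · ε/(1−ε) = 39.0 kΩ × 0.0930/0.9070 = 4.00 kΩ.
(Any R1, R2 with R2/(R1+R2) = 0.400 and R1‖R2 ≤ 4.00 kΩ will meet the spec.)

R_th ≤ 4.00 kΩ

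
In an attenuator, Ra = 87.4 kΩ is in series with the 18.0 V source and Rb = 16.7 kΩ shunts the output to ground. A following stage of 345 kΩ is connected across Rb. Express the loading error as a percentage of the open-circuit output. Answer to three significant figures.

The divider's output (Thévenin) resistance is Ra‖Rb = 14.02 kΩ.
Fractional drop under load = R_th/(R_th + R_L) = 14.02 / (14.02 + 345) = 0.03905.
So the output falls by 3.91 %.

3.91 %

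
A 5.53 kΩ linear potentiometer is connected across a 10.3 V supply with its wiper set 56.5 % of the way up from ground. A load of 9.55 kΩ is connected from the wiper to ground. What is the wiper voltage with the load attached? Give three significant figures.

The wiper splits the pot into (1−α)R = 2.406 kΩ above and αR = 3.124 kΩ below.
Lower section ‖ load = 2.354 kΩ.
V_wiper = 10.3 × 2.354/(2.406 + 2.354) = 5.09 V.

V ≈ 5.09 V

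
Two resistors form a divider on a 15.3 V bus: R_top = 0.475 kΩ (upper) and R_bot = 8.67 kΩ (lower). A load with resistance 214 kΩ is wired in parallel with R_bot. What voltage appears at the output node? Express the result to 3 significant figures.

The load sits in parallel with R_bot: R_bot‖R_L = (8670 × 214000) / (8670 + 214000) = 8332 Ω.
V_out = 15.3 × 8332 / (475 + 8332) = 15.3 × 8332/8807 = 14.5 V.

V_out ≈ 14.5 V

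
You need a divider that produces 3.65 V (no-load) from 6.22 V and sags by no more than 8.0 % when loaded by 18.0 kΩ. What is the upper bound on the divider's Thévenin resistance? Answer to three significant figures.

Loading drop = R_th/(R_th + R_L) ≤ 0.0800, so R_th ≤ R_L · ε/(1−ε) = 18.0 kΩ × 0.0800/0.9200 = 1.57 kΩ.

R_th ≤ 1.57 kΩ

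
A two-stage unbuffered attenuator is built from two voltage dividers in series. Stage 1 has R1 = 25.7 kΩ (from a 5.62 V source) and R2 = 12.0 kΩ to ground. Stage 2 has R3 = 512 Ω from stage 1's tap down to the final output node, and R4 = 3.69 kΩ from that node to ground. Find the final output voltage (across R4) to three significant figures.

V_out ≈ 0.533 V

Stage 2 presents R3+R4 = 4202 Ω as a load on stage 1's tap.
Stage 1's lower leg becomes R2‖(R3+R4) = 3112 Ω, so V_mid = 5.62 × 3112/28810 = 0.6071 V.
Stage 2 is itself unloaded: V_out = V_mid × R4/(R3+R4) = 0.6071 × 3690/4202 = 0.533 V.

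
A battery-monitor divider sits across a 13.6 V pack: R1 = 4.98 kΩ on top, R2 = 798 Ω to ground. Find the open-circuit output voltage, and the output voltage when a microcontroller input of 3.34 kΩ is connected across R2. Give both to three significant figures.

Unloaded: 1.88 V; loaded: 1.56 V

Open-circuit: V = 13.6 × 798/(4980 + 798) = 1.88 V.
With the load, R2 becomes R2‖R_L = 644.1 Ω, so V = 13.6 × 644.1/5624 = 1.56 V.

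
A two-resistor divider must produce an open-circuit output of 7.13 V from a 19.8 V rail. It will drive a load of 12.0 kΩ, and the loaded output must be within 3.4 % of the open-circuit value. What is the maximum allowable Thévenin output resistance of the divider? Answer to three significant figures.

R_th ≤ 422 Ω

Loading drop = R_th/(R_th + R_L) ≤ 0.0340, so R_th ≤ R_L · ε/(1−ε) = 12.0 kΩ × 0.0340/0.9660 = 422 Ω.
(Any R1, R2 with R2/(R1+R2) = 0.360 and R1‖R2 ≤ 422 Ω will meet the spec.)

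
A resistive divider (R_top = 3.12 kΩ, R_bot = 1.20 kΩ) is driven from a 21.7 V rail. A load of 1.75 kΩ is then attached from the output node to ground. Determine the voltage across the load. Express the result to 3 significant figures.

The load sits in parallel with R_bot: R_bot‖R_L = (1.20 × 1.75) / (1.20 + 1.75) = 0.7119 kΩ.
V_out = 21.7 × 0.7119 / (3.12 + 0.7119) = 21.7 × 0.7119/3.832 = 4.03 V.

V_out ≈ 4.03 V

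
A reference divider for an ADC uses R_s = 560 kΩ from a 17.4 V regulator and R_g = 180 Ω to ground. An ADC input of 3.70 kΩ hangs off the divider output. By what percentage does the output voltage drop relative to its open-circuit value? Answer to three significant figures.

4.64 %

The divider's output (Thévenin) resistance is R_s‖R_g = 179.9 Ω.
Fractional drop under load = R_th/(R_th + R_L) = 179.9 / (179.9 + 3700) = 0.04638.
So the output falls by 4.64 %.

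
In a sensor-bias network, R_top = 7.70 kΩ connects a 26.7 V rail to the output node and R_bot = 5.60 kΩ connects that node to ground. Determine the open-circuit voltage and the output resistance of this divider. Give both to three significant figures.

V_th = 11.2 V, R_th = 3.24 kΩ

V_th is the open-circuit tap voltage: 26.7 × 5.60/(7.70 + 5.60) = 11.2 V.
With the supply zeroed, R_top and R_bot appear in parallel from the tap: R_th = R_top‖R_bot = (7.70 × 5.60)/13.30 = 3.24 kΩ.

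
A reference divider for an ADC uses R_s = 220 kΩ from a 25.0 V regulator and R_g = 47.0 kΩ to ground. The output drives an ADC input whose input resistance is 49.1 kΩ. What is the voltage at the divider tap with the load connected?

V_out ≈ 2.46 V

The load sits in parallel with R_g: R_g‖R_L = (47.0 × 49.1) / (47.0 + 49.1) = 24.01 kΩ.
V_out = 25.0 × 24.01 / (220 + 24.01) = 25.0 × 24.01/244.0 = 2.46 V.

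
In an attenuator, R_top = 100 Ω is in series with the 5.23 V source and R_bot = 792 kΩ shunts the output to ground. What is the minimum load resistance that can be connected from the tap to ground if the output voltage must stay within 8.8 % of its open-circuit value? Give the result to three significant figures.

R_L(min) ≈ 1.04 kΩ

Output resistance R_th = R_top‖R_bot = (100 × 792000)/792100 = 99.99 Ω.
The fractional drop is R_th/(R_th + R_L); requiring this ≤ 0.0880 gives R_L ≥ R_th(1/0.0880 − 1) = 99.99 × 10.36 = 1.04 kΩ.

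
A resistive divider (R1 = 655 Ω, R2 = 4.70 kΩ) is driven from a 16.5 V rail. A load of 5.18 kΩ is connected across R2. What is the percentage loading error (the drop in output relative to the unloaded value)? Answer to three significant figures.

The divider's output (Thévenin) resistance is R1‖R2 = 574.9 Ω.
Fractional drop under load = R_th/(R_th + R_L) = 574.9 / (574.9 + 5180) = 0.09989.
So the output falls by 9.99 %.

9.99 %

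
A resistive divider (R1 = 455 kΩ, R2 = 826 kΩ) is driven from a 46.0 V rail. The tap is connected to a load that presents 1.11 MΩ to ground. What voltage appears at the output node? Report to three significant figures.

The load sits in parallel with R2: R2‖R_L = (826 × 1110) / (826 + 1110) = 473.6 kΩ.
V_out = 46.0 × 473.6 / (455 + 473.6) = 46.0 × 473.6/928.6 = 23.5 V.

V_out ≈ 23.5 V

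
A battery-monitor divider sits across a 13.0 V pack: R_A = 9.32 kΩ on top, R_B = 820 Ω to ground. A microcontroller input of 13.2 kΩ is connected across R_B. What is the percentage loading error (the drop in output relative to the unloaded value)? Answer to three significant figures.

The divider's output (Thévenin) resistance is R_A‖R_B = 753.7 Ω.
Fractional drop under load = R_th/(R_th + R_L) = 753.7 / (753.7 + 13200) = 0.05401.
So the output falls by 5.40 %.

5.40 %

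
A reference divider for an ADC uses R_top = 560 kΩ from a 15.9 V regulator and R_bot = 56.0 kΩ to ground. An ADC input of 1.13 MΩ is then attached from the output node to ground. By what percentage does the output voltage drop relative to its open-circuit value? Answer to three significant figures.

4.31 %

The divider's output (Thévenin) resistance is R_top‖R_bot = 50.91 kΩ.
Fractional drop under load = R_th/(R_th + R_L) = 50.91 / (50.91 + 1130) = 0.04311.
So the output falls by 4.31 %.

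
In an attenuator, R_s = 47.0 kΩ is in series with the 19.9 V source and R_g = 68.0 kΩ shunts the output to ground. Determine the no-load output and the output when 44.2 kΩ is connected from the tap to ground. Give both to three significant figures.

Unloaded: 11.8 V; loaded: 7.22 V

Open-circuit: V = 19.9 × 68.0/(47.0 + 68.0) = 11.8 V.
With the load, R_g becomes R_g‖R_L = 26.79 kΩ, so V = 19.9 × 26.79/73.79 = 7.22 V.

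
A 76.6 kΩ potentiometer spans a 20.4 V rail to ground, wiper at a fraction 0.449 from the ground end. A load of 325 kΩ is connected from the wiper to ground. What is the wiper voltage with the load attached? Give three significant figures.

The wiper splits the pot into (1−α)R = 42.21 kΩ above and αR = 34.39 kΩ below.
Lower section ‖ load = 31.10 kΩ.
V_wiper = 20.4 × 31.10/(42.21 + 31.10) = 8.65 V.

V ≈ 8.65 V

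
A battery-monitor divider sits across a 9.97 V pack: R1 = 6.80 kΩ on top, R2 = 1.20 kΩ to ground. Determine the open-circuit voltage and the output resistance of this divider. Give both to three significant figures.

V_th = 1.50 V, R_th = 1.02 kΩ

V_th is the open-circuit tap voltage: 9.97 × 1.20/(6.80 + 1.20) = 1.50 V.
With the supply zeroed, R1 and R2 appear in parallel from the tap: R_th = R1‖R2 = (6.80 × 1.20)/8.000 = 1.02 kΩ.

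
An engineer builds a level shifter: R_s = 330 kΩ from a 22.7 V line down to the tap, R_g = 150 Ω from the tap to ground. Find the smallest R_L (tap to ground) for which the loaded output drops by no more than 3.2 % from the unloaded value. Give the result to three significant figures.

R_L(min) ≈ 4.54 kΩ

Output resistance R_th = R_s‖R_g = (330000 × 150)/330200 = 149.9 Ω.
The fractional drop is R_th/(R_th + R_L); requiring this ≤ 0.0320 gives R_L ≥ R_th(1/0.0320 − 1) = 149.9 × 30.25 = 4.54 kΩ.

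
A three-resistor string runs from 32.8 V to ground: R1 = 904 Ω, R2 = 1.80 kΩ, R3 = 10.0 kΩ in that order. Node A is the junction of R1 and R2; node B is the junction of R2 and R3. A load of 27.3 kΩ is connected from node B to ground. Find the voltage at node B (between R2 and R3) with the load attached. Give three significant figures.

At node B, R3 is in parallel with the load: R3‖R_L = 7319 Ω.
Below node A the resistance is R2 + (R3‖R_L) = 9119 Ω, so V_A = 32.8 × 9119/10020 = 29.84 V.
Then V_B = V_A × (R3‖R_L)/(R2 + R3‖R_L) = 29.84 × 7319/9119 = 24.0 V.

V ≈ 24.0 V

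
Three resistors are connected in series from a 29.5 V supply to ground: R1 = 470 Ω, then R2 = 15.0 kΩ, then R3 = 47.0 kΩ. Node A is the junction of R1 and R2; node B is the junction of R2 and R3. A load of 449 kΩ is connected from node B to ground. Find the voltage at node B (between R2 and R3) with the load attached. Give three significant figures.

At node B, R3 is in parallel with the load: R3‖R_L = 42550 Ω.
Below node A the resistance is R2 + (R3‖R_L) = 57550 Ω, so V_A = 29.5 × 57550/58020 = 29.26 V.
Then V_B = V_A × (R3‖R_L)/(R2 + R3‖R_L) = 29.26 × 42550/57550 = 21.6 V.

V ≈ 21.6 V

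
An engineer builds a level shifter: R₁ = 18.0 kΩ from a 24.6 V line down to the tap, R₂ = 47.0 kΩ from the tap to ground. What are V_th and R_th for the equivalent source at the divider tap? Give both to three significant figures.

V_th = 17.8 V, R_th = 13.0 kΩ

V_th is the open-circuit tap voltage: 24.6 × 47.0/(18.0 + 47.0) = 17.8 V.
With the supply zeroed, R₁ and R₂ appear in parallel from the tap: R_th = R₁‖R₂ = (18.0 × 47.0)/65.00 = 13.0 kΩ.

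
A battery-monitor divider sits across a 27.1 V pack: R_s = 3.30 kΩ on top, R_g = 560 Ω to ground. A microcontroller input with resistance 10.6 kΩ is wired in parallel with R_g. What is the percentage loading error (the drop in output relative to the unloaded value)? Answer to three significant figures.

4.32 %

The divider's output (Thévenin) resistance is R_s‖R_g = 478.8 Ω.
Fractional drop under load = R_th/(R_th + R_L) = 478.8 / (478.8 + 10600) = 0.04321.
So the output falls by 4.32 %.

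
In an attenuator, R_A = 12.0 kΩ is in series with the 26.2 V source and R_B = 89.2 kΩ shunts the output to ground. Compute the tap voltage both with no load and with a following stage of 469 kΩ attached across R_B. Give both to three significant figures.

Open-circuit: V = 26.2 × 89.2/(12.0 + 89.2) = 23.1 V.
With the load, R_B becomes R_B‖R_L = 74.95 kΩ, so V = 26.2 × 74.95/86.95 = 22.6 V.

Unloaded: 23.1 V; loaded: 22.6 V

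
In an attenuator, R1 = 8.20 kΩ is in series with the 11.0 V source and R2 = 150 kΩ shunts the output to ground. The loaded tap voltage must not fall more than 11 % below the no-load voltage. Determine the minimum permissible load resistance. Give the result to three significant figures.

Output resistance R_th = R1‖R2 = (8.20 × 150)/158.2 = 7.775 kΩ.
The fractional drop is R_th/(R_th + R_L); requiring this ≤ 0.110 gives R_L ≥ R_th(1/0.110 − 1) = 7.775 × 8.091 = 62.9 kΩ.

R_L(min) ≈ 62.9 kΩ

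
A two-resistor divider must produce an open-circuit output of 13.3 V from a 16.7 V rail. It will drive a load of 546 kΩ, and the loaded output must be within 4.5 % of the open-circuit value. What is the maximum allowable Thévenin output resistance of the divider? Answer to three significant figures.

R_th ≤ 25.7 kΩ

Loading drop = R_th/(R_th + R_L) ≤ 0.0450, so R_th ≤ R_L · ε/(1−ε) = 546 kΩ × 0.0450/0.9550 = 25.7 kΩ.
(Any R1, R2 with R2/(R1+R2) = 0.796 and R1‖R2 ≤ 25.7 kΩ will meet the spec.)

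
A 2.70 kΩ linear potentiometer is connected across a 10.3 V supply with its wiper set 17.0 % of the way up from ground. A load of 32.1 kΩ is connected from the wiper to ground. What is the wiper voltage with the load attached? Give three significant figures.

V ≈ 1.73 V

The wiper splits the pot into (1−α)R = 2241 Ω above and αR = 459.0 Ω below.
Lower section ‖ load = 452.5 Ω.
V_wiper = 10.3 × 452.5/(2241 + 452.5) = 1.73 V.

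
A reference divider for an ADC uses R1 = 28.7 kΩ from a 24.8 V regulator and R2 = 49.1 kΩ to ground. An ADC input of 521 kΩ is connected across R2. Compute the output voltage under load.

V_out ≈ 15.1 V

The load sits in parallel with R2: R2‖R_L = (49.1 × 521) / (49.1 + 521) = 44.87 kΩ.
V_out = 24.8 × 44.87 / (28.7 + 44.87) = 24.8 × 44.87/73.57 = 15.1 V.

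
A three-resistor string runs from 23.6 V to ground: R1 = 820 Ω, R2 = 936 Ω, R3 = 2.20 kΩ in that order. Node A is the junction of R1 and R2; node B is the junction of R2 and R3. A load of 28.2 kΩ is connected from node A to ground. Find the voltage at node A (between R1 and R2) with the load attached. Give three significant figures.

V ≈ 18.3 V

Below node A the series string R2+R3 = 3136 Ω sits in parallel with the 28200 Ω load: 2822 Ω.
V_A = 23.6 × 2822/(820 + 2822) = 18.3 V.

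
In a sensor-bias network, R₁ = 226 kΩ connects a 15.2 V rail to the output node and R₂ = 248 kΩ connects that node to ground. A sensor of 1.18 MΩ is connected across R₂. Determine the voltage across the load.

The load sits in parallel with R₂: R₂‖R_L = (248 × 1180) / (248 + 1180) = 204.9 kΩ.
V_out = 15.2 × 204.9 / (226 + 204.9) = 15.2 × 204.9/430.9 = 7.23 V.

V_out ≈ 7.23 V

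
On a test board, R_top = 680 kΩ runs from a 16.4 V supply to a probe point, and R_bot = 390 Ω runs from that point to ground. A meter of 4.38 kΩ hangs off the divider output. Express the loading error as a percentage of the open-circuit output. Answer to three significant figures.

The divider's output (Thévenin) resistance is R_top‖R_bot = 389.8 Ω.
Fractional drop under load = R_th/(R_th + R_L) = 389.8 / (389.8 + 4380) = 0.08172.
So the output falls by 8.17 %.

8.17 %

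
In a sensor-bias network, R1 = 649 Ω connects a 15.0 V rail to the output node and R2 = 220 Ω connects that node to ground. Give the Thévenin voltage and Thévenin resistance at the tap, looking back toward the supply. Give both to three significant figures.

V_th = 3.80 V, R_th = 164 Ω

V_th is the open-circuit tap voltage: 15.0 × 220/(649 + 220) = 3.80 V.
With the supply zeroed, R1 and R2 appear in parallel from the tap: R_th = R1‖R2 = (649 × 220)/869.0 = 164 Ω.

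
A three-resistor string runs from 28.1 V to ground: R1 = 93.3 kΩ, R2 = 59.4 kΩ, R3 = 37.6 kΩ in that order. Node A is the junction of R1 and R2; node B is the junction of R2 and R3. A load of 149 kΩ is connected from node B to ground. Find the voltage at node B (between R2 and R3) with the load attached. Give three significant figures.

V ≈ 4.62 V

At node B, R3 is in parallel with the load: R3‖R_L = 30.02 kΩ.
Below node A the resistance is R2 + (R3‖R_L) = 89.42 kΩ, so V_A = 28.1 × 89.42/182.7 = 13.75 V.
Then V_B = V_A × (R3‖R_L)/(R2 + R3‖R_L) = 13.75 × 30.02/89.42 = 4.62 V.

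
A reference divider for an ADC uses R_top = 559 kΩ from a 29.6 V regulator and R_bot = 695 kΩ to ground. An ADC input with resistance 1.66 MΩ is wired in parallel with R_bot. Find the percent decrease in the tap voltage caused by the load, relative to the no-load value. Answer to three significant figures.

The divider's output (Thévenin) resistance is R_top‖R_bot = 309.8 kΩ.
Fractional drop under load = R_th/(R_th + R_L) = 309.8 / (309.8 + 1660) = 0.1573.
So the output falls by 15.7 %.

15.7 %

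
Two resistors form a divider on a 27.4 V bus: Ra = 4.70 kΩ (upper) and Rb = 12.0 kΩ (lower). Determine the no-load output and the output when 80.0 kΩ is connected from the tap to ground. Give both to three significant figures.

Unloaded: 19.7 V; loaded: 18.9 V

Open-circuit: V = 27.4 × 12.0/(4.70 + 12.0) = 19.7 V.
With the load, Rb becomes Rb‖R_L = 10.43 kΩ, so V = 27.4 × 10.43/15.13 = 18.9 V.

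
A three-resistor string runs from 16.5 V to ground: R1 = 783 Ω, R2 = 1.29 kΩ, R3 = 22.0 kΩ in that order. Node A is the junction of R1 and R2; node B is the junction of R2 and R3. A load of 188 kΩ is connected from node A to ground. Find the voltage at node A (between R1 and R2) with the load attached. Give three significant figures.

Below node A the series string R2+R3 = 23290 Ω sits in parallel with the 188000 Ω load: 20720 Ω.
V_A = 16.5 × 20720/(783 + 20720) = 15.9 V.

V ≈ 15.9 V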